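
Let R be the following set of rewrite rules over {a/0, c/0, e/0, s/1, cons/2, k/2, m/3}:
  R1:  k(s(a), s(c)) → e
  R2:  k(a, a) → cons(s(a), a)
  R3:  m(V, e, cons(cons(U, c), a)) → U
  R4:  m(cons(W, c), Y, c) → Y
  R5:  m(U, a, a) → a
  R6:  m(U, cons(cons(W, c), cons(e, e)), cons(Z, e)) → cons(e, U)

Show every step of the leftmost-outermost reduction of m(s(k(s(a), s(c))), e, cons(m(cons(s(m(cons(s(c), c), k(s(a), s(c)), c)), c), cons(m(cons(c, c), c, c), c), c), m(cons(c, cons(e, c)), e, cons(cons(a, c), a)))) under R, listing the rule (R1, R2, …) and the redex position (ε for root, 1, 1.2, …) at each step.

1. m(s(k(s(a), s(c))), e, cons(m(cons(s(m(cons(s(c), c), k(s(a), s(c)), c)), c), cons(m(cons(c, c), c, c), c), c), m(cons(c, cons(e, c)), e, cons(cons(a, c), a))))  →  m(s(e), e, cons(m(cons(s(m(cons(s(c), c), k(s(a), s(c)), c)), c), cons(m(cons(c, c), c, c), c), c), m(cons(c, cons(e, c)), e, cons(cons(a, c), a))))   [R1 at 1.1]
2. m(s(e), e, cons(m(cons(s(m(cons(s(c), c), k(s(a), s(c)), c)), c), cons(m(cons(c, c), c, c), c), c), m(cons(c, cons(e, c)), e, cons(cons(a, c), a))))  →  m(s(e), e, cons(cons(m(cons(c, c), c, c), c), m(cons(c, cons(e, c)), e, cons(cons(a, c), a))))   [R4 at 3.1]
3. m(s(e), e, cons(cons(m(cons(c, c), c, c), c), m(cons(c, cons(e, c)), e, cons(cons(a, c), a))))  →  m(s(e), e, cons(cons(c, c), m(cons(c, cons(e, c)), e, cons(cons(a, c), a))))   [R4 at 3.1.1]
4. m(s(e), e, cons(cons(c, c), m(cons(c, cons(e, c)), e, cons(cons(a, c), a))))  →  m(s(e), e, cons(cons(c, c), a))   [R3 at 3.2]
5. m(s(e), e, cons(cons(c, c), a))  →  c   [R3 at ε]

c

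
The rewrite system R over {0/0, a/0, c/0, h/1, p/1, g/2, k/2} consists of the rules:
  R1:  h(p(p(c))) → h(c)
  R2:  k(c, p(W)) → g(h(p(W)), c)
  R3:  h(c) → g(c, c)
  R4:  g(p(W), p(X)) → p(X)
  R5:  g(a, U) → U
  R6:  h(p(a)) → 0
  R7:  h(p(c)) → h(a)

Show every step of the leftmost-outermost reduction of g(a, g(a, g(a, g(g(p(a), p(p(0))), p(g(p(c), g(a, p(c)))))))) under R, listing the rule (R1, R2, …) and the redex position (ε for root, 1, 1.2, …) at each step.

p(p(c))

1. g(a, g(a, g(a, g(g(p(a), p(p(0))), p(g(p(c), g(a, p(c))))))))  →  g(a, g(a, g(g(p(a), p(p(0))), p(g(p(c), g(a, p(c)))))))   [R5 at ε]
2. g(a, g(a, g(g(p(a), p(p(0))), p(g(p(c), g(a, p(c)))))))  →  g(a, g(g(p(a), p(p(0))), p(g(p(c), g(a, p(c))))))   [R5 at ε]
3. g(a, g(g(p(a), p(p(0))), p(g(p(c), g(a, p(c))))))  →  g(g(p(a), p(p(0))), p(g(p(c), g(a, p(c)))))   [R5 at ε]
4. g(g(p(a), p(p(0))), p(g(p(c), g(a, p(c)))))  →  g(p(p(0)), p(g(p(c), g(a, p(c)))))   [R4 at 1]
5. g(p(p(0)), p(g(p(c), g(a, p(c)))))  →  p(g(p(c), g(a, p(c))))   [R4 at ε]
6. p(g(p(c), g(a, p(c))))  →  p(g(p(c), p(c)))   [R5 at 1.2]
7. p(g(p(c), p(c)))  →  p(p(c))   [R4 at 1]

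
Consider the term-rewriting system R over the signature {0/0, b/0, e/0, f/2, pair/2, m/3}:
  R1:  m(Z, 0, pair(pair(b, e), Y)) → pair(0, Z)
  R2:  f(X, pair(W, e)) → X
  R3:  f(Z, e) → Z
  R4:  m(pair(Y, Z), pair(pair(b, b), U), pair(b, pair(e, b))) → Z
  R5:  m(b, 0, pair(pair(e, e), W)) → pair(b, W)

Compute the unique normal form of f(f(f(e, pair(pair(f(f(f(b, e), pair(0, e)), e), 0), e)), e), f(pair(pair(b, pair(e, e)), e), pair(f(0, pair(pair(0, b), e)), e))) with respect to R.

e

1. f(f(f(e, pair(pair(f(f(f(b, e), pair(0, e)), e), 0), e)), e), f(pair(pair(b, pair(e, e)), e), pair(f(0, pair(pair(0, b), e)), e)))  →  f(f(e, pair(pair(f(f(f(b, e), pair(0, e)), e), 0), e)), f(pair(pair(b, pair(e, e)), e), pair(f(0, pair(pair(0, b), e)), e)))   [R3 at 1]
2. f(f(e, pair(pair(f(f(f(b, e), pair(0, e)), e), 0), e)), f(pair(pair(b, pair(e, e)), e), pair(f(0, pair(pair(0, b), e)), e)))  →  f(e, f(pair(pair(b, pair(e, e)), e), pair(f(0, pair(pair(0, b), e)), e)))   [R2 at 1]
3. f(e, f(pair(pair(b, pair(e, e)), e), pair(f(0, pair(pair(0, b), e)), e)))  →  f(e, pair(pair(b, pair(e, e)), e))   [R2 at 2]
4. f(e, pair(pair(b, pair(e, e)), e))  →  e   [R2 at ε]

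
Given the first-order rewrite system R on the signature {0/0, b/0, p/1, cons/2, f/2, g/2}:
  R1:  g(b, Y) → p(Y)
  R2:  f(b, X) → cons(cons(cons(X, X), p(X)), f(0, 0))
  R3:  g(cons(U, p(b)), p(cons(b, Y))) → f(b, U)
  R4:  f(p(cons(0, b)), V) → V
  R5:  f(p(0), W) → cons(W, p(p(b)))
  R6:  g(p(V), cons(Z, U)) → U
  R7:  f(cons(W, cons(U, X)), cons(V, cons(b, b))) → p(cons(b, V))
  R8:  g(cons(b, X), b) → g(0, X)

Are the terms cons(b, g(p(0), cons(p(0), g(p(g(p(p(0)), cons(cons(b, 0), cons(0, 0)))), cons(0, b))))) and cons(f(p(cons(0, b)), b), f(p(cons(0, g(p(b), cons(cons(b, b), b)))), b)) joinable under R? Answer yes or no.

Reduce t₁ = cons(b, g(p(0), cons(p(0), g(p(g(p(p(0)), cons(cons(b, 0), cons(0, 0)))), cons(0, b))))):
1. cons(b, g(p(0), cons(p(0), g(p(g(p(p(0)), cons(cons(b, 0), cons(0, 0)))), cons(0, b)))))  →  cons(b, g(p(g(p(p(0)), cons(cons(b, 0), cons(0, 0)))), cons(0, b)))   [R6 at 2]
2. cons(b, g(p(g(p(p(0)), cons(cons(b, 0), cons(0, 0)))), cons(0, b)))  →  cons(b, b)   [R6 at 2]

Reduce t₂ = cons(f(p(cons(0, b)), b), f(p(cons(0, g(p(b), cons(cons(b, b), b)))), b)):
1. cons(f(p(cons(0, b)), b), f(p(cons(0, g(p(b), cons(cons(b, b), b)))), b))  →  cons(b, f(p(cons(0, g(p(b), cons(cons(b, b), b)))), b))   [R4 at 1]
2. cons(b, f(p(cons(0, g(p(b), cons(cons(b, b), b)))), b))  →  cons(b, f(p(cons(0, b)), b))   [R6 at 2.1.1.2]
3. cons(b, f(p(cons(0, b)), b))  →  cons(b, b)   [R4 at 2]

yes — NF(t₁) = cons(b, b), NF(t₂) = cons(b, b)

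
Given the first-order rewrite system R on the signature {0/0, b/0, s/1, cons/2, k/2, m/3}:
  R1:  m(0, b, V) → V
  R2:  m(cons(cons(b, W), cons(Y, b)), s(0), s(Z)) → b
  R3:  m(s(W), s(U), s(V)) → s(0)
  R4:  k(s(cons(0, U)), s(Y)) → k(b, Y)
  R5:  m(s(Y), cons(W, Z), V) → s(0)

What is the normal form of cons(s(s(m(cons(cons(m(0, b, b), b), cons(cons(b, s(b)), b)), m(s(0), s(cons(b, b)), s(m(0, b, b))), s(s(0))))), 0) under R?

1. cons(s(s(m(cons(cons(m(0, b, b), b), cons(cons(b, s(b)), b)), m(s(0), s(cons(b, b)), s(m(0, b, b))), s(s(0))))), 0)  →  cons(s(s(m(cons(cons(b, b), cons(cons(b, s(b)), b)), m(s(0), s(cons(b, b)), s(m(0, b, b))), s(s(0))))), 0)   [R1 at 1.1.1.1.1.1]
2. cons(s(s(m(cons(cons(b, b), cons(cons(b, s(b)), b)), m(s(0), s(cons(b, b)), s(m(0, b, b))), s(s(0))))), 0)  →  cons(s(s(m(cons(cons(b, b), cons(cons(b, s(b)), b)), s(0), s(s(0))))), 0)   [R3 at 1.1.1.2]
3. cons(s(s(m(cons(cons(b, b), cons(cons(b, s(b)), b)), s(0), s(s(0))))), 0)  →  cons(s(s(b)), 0)   [R2 at 1.1.1]

cons(s(s(b)), 0)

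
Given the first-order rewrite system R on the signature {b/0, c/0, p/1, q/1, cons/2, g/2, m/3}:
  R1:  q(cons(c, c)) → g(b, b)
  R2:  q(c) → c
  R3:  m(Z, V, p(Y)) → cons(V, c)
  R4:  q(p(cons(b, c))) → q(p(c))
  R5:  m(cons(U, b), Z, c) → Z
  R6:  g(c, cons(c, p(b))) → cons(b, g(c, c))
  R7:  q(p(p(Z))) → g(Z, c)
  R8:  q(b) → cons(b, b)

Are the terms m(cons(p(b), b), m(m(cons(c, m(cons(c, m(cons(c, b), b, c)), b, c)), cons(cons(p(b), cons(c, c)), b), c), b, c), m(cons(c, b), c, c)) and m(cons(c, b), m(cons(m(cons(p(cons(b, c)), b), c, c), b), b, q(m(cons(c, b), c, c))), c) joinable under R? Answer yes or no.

yes — NF(t₁) = b, NF(t₂) = b

Reduce t₁ = m(cons(p(b), b), m(m(cons(c, m(cons(c, m(cons(c, b), b, c)), b, c)), cons(cons(p(b), cons(c, c)), b), c), b, c), m(cons(c, b), c, c)):
1. m(cons(p(b), b), m(m(cons(c, m(cons(c, m(cons(c, b), b, c)), b, c)), cons(cons(p(b), cons(c, c)), b), c), b, c), m(cons(c, b), c, c))  →  m(cons(p(b), b), m(m(cons(c, m(cons(c, b), b, c)), cons(cons(p(b), cons(c, c)), b), c), b, c), m(cons(c, b), c, c))   [R5 at 2.1.1.2.1.2]
2. m(cons(p(b), b), m(m(cons(c, m(cons(c, b), b, c)), cons(cons(p(b), cons(c, c)), b), c), b, c), m(cons(c, b), c, c))  →  m(cons(p(b), b), m(m(cons(c, b), cons(cons(p(b), cons(c, c)), b), c), b, c), m(cons(c, b), c, c))   [R5 at 2.1.1.2]
3. m(cons(p(b), b), m(m(cons(c, b), cons(cons(p(b), cons(c, c)), b), c), b, c), m(cons(c, b), c, c))  →  m(cons(p(b), b), m(cons(cons(p(b), cons(c, c)), b), b, c), m(cons(c, b), c, c))   [R5 at 2.1]
4. m(cons(p(b), b), m(cons(cons(p(b), cons(c, c)), b), b, c), m(cons(c, b), c, c))  →  m(cons(p(b), b), b, m(cons(c, b), c, c))   [R5 at 2]
5. m(cons(p(b), b), b, m(cons(c, b), c, c))  →  m(cons(p(b), b), b, c)   [R5 at 3]
6. m(cons(p(b), b), b, c)  →  b   [R5 at ε]

Reduce t₂ = m(cons(c, b), m(cons(m(cons(p(cons(b, c)), b), c, c), b), b, q(m(cons(c, b), c, c))), c):
1. m(cons(c, b), m(cons(m(cons(p(cons(b, c)), b), c, c), b), b, q(m(cons(c, b), c, c))), c)  →  m(cons(m(cons(p(cons(b, c)), b), c, c), b), b, q(m(cons(c, b), c, c)))   [R5 at ε]
2. m(cons(m(cons(p(cons(b, c)), b), c, c), b), b, q(m(cons(c, b), c, c)))  →  m(cons(c, b), b, q(m(cons(c, b), c, c)))   [R5 at 1.1]
3. m(cons(c, b), b, q(m(cons(c, b), c, c)))  →  m(cons(c, b), b, q(c))   [R5 at 3.1]
4. m(cons(c, b), b, q(c))  →  m(cons(c, b), b, c)   [R2 at 3]
5. m(cons(c, b), b, c)  →  b   [R5 at ε]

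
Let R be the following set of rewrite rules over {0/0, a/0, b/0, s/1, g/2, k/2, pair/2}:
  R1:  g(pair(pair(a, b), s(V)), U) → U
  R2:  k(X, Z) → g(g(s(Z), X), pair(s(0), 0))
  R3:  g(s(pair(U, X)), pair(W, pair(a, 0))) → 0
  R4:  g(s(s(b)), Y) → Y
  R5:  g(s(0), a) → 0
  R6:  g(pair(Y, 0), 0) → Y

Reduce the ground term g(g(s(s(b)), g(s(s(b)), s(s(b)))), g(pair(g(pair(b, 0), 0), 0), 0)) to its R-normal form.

b

1. g(g(s(s(b)), g(s(s(b)), s(s(b)))), g(pair(g(pair(b, 0), 0), 0), 0))  →  g(g(s(s(b)), s(s(b))), g(pair(g(pair(b, 0), 0), 0), 0))   [R4 at 1]
2. g(g(s(s(b)), s(s(b))), g(pair(g(pair(b, 0), 0), 0), 0))  →  g(s(s(b)), g(pair(g(pair(b, 0), 0), 0), 0))   [R4 at 1]
3. g(s(s(b)), g(pair(g(pair(b, 0), 0), 0), 0))  →  g(pair(g(pair(b, 0), 0), 0), 0)   [R4 at ε]
4. g(pair(g(pair(b, 0), 0), 0), 0)  →  g(pair(b, 0), 0)   [R6 at ε]
5. g(pair(b, 0), 0)  →  b   [R6 at ε]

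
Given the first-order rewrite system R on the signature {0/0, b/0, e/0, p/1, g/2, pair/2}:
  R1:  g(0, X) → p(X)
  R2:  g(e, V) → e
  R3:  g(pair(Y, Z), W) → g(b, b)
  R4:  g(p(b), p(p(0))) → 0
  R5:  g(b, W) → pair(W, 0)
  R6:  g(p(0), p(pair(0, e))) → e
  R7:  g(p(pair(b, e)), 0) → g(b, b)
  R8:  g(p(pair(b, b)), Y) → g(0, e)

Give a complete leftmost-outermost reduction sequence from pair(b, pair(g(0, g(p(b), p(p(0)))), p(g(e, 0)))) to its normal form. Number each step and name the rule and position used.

pair(b, pair(p(0), p(e)))

1. pair(b, pair(g(0, g(p(b), p(p(0)))), p(g(e, 0))))  →  pair(b, pair(p(g(p(b), p(p(0)))), p(g(e, 0))))   [R1 at 2.1]
2. pair(b, pair(p(g(p(b), p(p(0)))), p(g(e, 0))))  →  pair(b, pair(p(0), p(g(e, 0))))   [R4 at 2.1.1]
3. pair(b, pair(p(0), p(g(e, 0))))  →  pair(b, pair(p(0), p(e)))   [R2 at 2.2.1]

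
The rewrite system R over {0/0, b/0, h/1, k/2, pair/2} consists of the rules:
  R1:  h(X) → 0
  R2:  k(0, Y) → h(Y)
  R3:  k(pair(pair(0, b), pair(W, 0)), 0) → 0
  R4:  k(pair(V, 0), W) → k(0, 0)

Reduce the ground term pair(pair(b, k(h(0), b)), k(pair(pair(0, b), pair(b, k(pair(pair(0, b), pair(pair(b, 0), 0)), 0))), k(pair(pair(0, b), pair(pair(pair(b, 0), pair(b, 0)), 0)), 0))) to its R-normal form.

1. pair(pair(b, k(h(0), b)), k(pair(pair(0, b), pair(b, k(pair(pair(0, b), pair(pair(b, 0), 0)), 0))), k(pair(pair(0, b), pair(pair(pair(b, 0), pair(b, 0)), 0)), 0)))  →  pair(pair(b, k(0, b)), k(pair(pair(0, b), pair(b, k(pair(pair(0, b), pair(pair(b, 0), 0)), 0))), k(pair(pair(0, b), pair(pair(pair(b, 0), pair(b, 0)), 0)), 0)))   [R1 at 1.2.1]
2. pair(pair(b, k(0, b)), k(pair(pair(0, b), pair(b, k(pair(pair(0, b), pair(pair(b, 0), 0)), 0))), k(pair(pair(0, b), pair(pair(pair(b, 0), pair(b, 0)), 0)), 0)))  →  pair(pair(b, h(b)), k(pair(pair(0, b), pair(b, k(pair(pair(0, b), pair(pair(b, 0), 0)), 0))), k(pair(pair(0, b), pair(pair(pair(b, 0), pair(b, 0)), 0)), 0)))   [R2 at 1.2]
3. pair(pair(b, h(b)), k(pair(pair(0, b), pair(b, k(pair(pair(0, b), pair(pair(b, 0), 0)), 0))), k(pair(pair(0, b), pair(pair(pair(b, 0), pair(b, 0)), 0)), 0)))  →  pair(pair(b, 0), k(pair(pair(0, b), pair(b, k(pair(pair(0, b), pair(pair(b, 0), 0)), 0))), k(pair(pair(0, b), pair(pair(pair(b, 0), pair(b, 0)), 0)), 0)))   [R1 at 1.2]
4. pair(pair(b, 0), k(pair(pair(0, b), pair(b, k(pair(pair(0, b), pair(pair(b, 0), 0)), 0))), k(pair(pair(0, b), pair(pair(pair(b, 0), pair(b, 0)), 0)), 0)))  →  pair(pair(b, 0), k(pair(pair(0, b), pair(b, 0)), k(pair(pair(0, b), pair(pair(pair(b, 0), pair(b, 0)), 0)), 0)))   [R3 at 2.1.2.2]
5. pair(pair(b, 0), k(pair(pair(0, b), pair(b, 0)), k(pair(pair(0, b), pair(pair(pair(b, 0), pair(b, 0)), 0)), 0)))  →  pair(pair(b, 0), k(pair(pair(0, b), pair(b, 0)), 0))   [R3 at 2.2]
6. pair(pair(b, 0), k(pair(pair(0, b), pair(b, 0)), 0))  →  pair(pair(b, 0), 0)   [R3 at 2]

pair(pair(b, 0), 0)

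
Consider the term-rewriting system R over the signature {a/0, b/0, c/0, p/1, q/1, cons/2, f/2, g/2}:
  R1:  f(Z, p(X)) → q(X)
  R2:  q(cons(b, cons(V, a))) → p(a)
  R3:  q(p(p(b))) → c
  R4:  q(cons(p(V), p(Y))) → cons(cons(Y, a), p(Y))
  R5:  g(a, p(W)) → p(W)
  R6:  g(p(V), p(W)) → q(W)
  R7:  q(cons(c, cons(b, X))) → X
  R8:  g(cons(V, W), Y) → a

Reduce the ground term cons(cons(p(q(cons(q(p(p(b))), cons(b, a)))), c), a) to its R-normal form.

1. cons(cons(p(q(cons(q(p(p(b))), cons(b, a)))), c), a)  →  cons(cons(p(q(cons(c, cons(b, a)))), c), a)   [R3 at 1.1.1.1.1]
2. cons(cons(p(q(cons(c, cons(b, a)))), c), a)  →  cons(cons(p(a), c), a)   [R7 at 1.1.1]

cons(cons(p(a), c), a)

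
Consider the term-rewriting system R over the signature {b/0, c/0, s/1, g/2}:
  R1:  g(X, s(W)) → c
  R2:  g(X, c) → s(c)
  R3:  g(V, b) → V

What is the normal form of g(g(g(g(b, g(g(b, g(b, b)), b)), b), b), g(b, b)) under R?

1. g(g(g(g(b, g(g(b, g(b, b)), b)), b), b), g(b, b))  →  g(g(g(b, g(g(b, g(b, b)), b)), b), g(b, b))   [R3 at 1]
2. g(g(g(b, g(g(b, g(b, b)), b)), b), g(b, b))  →  g(g(b, g(g(b, g(b, b)), b)), g(b, b))   [R3 at 1]
3. g(g(b, g(g(b, g(b, b)), b)), g(b, b))  →  g(g(b, g(b, g(b, b))), g(b, b))   [R3 at 1.2]
4. g(g(b, g(b, g(b, b))), g(b, b))  →  g(g(b, g(b, b)), g(b, b))   [R3 at 1.2.2]
5. g(g(b, g(b, b)), g(b, b))  →  g(g(b, b), g(b, b))   [R3 at 1.2]
6. g(g(b, b), g(b, b))  →  g(b, g(b, b))   [R3 at 1]
7. g(b, g(b, b))  →  g(b, b)   [R3 at 2]
8. g(b, b)  →  b   [R3 at ε]

b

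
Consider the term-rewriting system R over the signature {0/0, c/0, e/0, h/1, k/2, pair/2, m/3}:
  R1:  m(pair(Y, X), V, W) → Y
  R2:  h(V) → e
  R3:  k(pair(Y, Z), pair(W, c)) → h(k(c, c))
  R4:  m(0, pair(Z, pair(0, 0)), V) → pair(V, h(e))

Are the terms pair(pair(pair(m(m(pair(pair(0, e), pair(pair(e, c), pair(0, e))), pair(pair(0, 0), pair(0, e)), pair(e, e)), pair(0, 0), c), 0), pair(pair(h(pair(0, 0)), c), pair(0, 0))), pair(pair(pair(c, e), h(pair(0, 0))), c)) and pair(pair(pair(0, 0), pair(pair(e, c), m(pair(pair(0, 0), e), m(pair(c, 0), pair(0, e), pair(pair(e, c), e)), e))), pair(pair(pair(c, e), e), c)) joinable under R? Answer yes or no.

Reduce t₁ = pair(pair(pair(m(m(pair(pair(0, e), pair(pair(e, c), pair(0, e))), pair(pair(0, 0), pair(0, e)), pair(e, e)), pair(0, 0), c), 0), pair(pair(h(pair(0, 0)), c), pair(0, 0))), pair(pair(pair(c, e), h(pair(0, 0))), c)):
1. pair(pair(pair(m(m(pair(pair(0, e), pair(pair(e, c), pair(0, e))), pair(pair(0, 0), pair(0, e)), pair(e, e)), pair(0, 0), c), 0), pair(pair(h(pair(0, 0)), c), pair(0, 0))), pair(pair(pair(c, e), h(pair(0, 0))), c))  →  pair(pair(pair(m(pair(0, e), pair(0, 0), c), 0), pair(pair(h(pair(0, 0)), c), pair(0, 0))), pair(pair(pair(c, e), h(pair(0, 0))), c))   [R1 at 1.1.1.1]
2. pair(pair(pair(m(pair(0, e), pair(0, 0), c), 0), pair(pair(h(pair(0, 0)), c), pair(0, 0))), pair(pair(pair(c, e), h(pair(0, 0))), c))  →  pair(pair(pair(0, 0), pair(pair(h(pair(0, 0)), c), pair(0, 0))), pair(pair(pair(c, e), h(pair(0, 0))), c))   [R1 at 1.1.1]
3. pair(pair(pair(0, 0), pair(pair(h(pair(0, 0)), c), pair(0, 0))), pair(pair(pair(c, e), h(pair(0, 0))), c))  →  pair(pair(pair(0, 0), pair(pair(e, c), pair(0, 0))), pair(pair(pair(c, e), h(pair(0, 0))), c))   [R2 at 1.2.1.1]
4. pair(pair(pair(0, 0), pair(pair(e, c), pair(0, 0))), pair(pair(pair(c, e), h(pair(0, 0))), c))  →  pair(pair(pair(0, 0), pair(pair(e, c), pair(0, 0))), pair(pair(pair(c, e), e), c))   [R2 at 2.1.2]

Reduce t₂ = pair(pair(pair(0, 0), pair(pair(e, c), m(pair(pair(0, 0), e), m(pair(c, 0), pair(0, e), pair(pair(e, c), e)), e))), pair(pair(pair(c, e), e), c)):
1. pair(pair(pair(0, 0), pair(pair(e, c), m(pair(pair(0, 0), e), m(pair(c, 0), pair(0, e), pair(pair(e, c), e)), e))), pair(pair(pair(c, e), e), c))  →  pair(pair(pair(0, 0), pair(pair(e, c), pair(0, 0))), pair(pair(pair(c, e), e), c))   [R1 at 1.2.2]

yes — NF(t₁) = pair(pair(pair(0, 0), pair(pair(e, c), pair(0, 0))), pair(pair(pair(c, e), e), c)), NF(t₂) = pair(pair(pair(0, 0), pair(pair(e, c), pair(0, 0))), pair(pair(pair(c, e), e), c))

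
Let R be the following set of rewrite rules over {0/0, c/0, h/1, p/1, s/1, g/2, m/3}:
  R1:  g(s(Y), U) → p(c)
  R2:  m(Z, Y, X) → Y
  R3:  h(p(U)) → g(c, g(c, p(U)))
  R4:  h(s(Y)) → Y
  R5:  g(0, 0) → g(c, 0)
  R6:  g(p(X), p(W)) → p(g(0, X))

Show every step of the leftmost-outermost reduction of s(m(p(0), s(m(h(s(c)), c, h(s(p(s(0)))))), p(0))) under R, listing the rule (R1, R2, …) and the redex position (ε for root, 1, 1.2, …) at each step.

s(s(c))

1. s(m(p(0), s(m(h(s(c)), c, h(s(p(s(0)))))), p(0)))  →  s(s(m(h(s(c)), c, h(s(p(s(0)))))))   [R2 at 1]
2. s(s(m(h(s(c)), c, h(s(p(s(0)))))))  →  s(s(c))   [R2 at 1.1]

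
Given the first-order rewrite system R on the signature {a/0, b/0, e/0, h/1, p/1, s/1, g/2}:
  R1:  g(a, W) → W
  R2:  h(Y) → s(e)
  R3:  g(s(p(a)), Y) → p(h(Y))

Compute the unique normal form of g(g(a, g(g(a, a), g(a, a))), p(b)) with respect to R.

p(b)

1. g(g(a, g(g(a, a), g(a, a))), p(b))  →  g(g(g(a, a), g(a, a)), p(b))   [R1 at 1]
2. g(g(g(a, a), g(a, a)), p(b))  →  g(g(a, g(a, a)), p(b))   [R1 at 1.1]
3. g(g(a, g(a, a)), p(b))  →  g(g(a, a), p(b))   [R1 at 1]
4. g(g(a, a), p(b))  →  g(a, p(b))   [R1 at 1]
5. g(a, p(b))  →  p(b)   [R1 at ε]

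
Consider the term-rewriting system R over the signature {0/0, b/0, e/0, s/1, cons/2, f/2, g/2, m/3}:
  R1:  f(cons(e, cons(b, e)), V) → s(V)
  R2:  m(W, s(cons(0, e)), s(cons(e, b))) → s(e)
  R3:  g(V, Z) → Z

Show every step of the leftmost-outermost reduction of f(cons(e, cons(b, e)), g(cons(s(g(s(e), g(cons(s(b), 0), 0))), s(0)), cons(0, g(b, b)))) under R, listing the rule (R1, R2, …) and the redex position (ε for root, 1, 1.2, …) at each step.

1. f(cons(e, cons(b, e)), g(cons(s(g(s(e), g(cons(s(b), 0), 0))), s(0)), cons(0, g(b, b))))  →  s(g(cons(s(g(s(e), g(cons(s(b), 0), 0))), s(0)), cons(0, g(b, b))))   [R1 at ε]
2. s(g(cons(s(g(s(e), g(cons(s(b), 0), 0))), s(0)), cons(0, g(b, b))))  →  s(cons(0, g(b, b)))   [R3 at 1]
3. s(cons(0, g(b, b)))  →  s(cons(0, b))   [R3 at 1.2]

s(cons(0, b))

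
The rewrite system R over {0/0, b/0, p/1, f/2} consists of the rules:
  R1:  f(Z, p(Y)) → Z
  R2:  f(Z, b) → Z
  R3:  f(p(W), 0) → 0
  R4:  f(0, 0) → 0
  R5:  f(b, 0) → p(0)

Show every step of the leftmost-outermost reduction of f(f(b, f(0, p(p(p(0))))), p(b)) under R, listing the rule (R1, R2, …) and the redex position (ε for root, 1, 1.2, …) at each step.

p(0)

1. f(f(b, f(0, p(p(p(0))))), p(b))  →  f(b, f(0, p(p(p(0)))))   [R1 at ε]
2. f(b, f(0, p(p(p(0)))))  →  f(b, 0)   [R1 at 2]
3. f(b, 0)  →  p(0)   [R5 at ε]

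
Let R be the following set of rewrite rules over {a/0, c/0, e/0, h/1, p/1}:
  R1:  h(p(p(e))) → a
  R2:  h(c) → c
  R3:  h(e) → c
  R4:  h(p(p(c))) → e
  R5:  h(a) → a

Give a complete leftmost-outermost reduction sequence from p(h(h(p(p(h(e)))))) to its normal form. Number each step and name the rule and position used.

p(c)

1. p(h(h(p(p(h(e))))))  →  p(h(h(p(p(c)))))   [R3 at 1.1.1.1.1]
2. p(h(h(p(p(c)))))  →  p(h(e))   [R4 at 1.1]
3. p(h(e))  →  p(c)   [R3 at 1]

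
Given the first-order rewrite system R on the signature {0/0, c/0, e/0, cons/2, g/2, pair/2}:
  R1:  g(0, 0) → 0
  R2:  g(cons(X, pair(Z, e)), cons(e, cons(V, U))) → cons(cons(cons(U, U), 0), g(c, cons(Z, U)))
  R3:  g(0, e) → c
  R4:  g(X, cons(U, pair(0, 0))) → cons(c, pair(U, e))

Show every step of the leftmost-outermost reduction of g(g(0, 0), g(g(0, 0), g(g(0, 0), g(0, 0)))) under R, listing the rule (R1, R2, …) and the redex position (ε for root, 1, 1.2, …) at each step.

1. g(g(0, 0), g(g(0, 0), g(g(0, 0), g(0, 0))))  →  g(0, g(g(0, 0), g(g(0, 0), g(0, 0))))   [R1 at 1]
2. g(0, g(g(0, 0), g(g(0, 0), g(0, 0))))  →  g(0, g(0, g(g(0, 0), g(0, 0))))   [R1 at 2.1]
3. g(0, g(0, g(g(0, 0), g(0, 0))))  →  g(0, g(0, g(0, g(0, 0))))   [R1 at 2.2.1]
4. g(0, g(0, g(0, g(0, 0))))  →  g(0, g(0, g(0, 0)))   [R1 at 2.2.2]
5. g(0, g(0, g(0, 0)))  →  g(0, g(0, 0))   [R1 at 2.2]
6. g(0, g(0, 0))  →  g(0, 0)   [R1 at 2]
7. g(0, 0)  →  0   [R1 at ε]

0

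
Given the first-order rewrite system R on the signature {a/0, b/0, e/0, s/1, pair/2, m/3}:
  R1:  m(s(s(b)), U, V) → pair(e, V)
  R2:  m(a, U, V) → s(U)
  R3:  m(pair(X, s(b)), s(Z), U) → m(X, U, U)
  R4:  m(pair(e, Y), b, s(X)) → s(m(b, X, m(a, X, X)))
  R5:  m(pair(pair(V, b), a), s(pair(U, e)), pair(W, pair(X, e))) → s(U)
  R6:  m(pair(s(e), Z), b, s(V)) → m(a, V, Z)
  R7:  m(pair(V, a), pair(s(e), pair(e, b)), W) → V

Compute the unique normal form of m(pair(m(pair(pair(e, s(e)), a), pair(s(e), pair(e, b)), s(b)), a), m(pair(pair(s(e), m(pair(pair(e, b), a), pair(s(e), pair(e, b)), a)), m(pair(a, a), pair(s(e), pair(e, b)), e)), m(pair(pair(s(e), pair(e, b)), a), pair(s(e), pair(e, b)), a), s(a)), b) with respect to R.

pair(e, s(e))

1. m(pair(m(pair(pair(e, s(e)), a), pair(s(e), pair(e, b)), s(b)), a), m(pair(pair(s(e), m(pair(pair(e, b), a), pair(s(e), pair(e, b)), a)), m(pair(a, a), pair(s(e), pair(e, b)), e)), m(pair(pair(s(e), pair(e, b)), a), pair(s(e), pair(e, b)), a), s(a)), b)  →  m(pair(pair(e, s(e)), a), m(pair(pair(s(e), m(pair(pair(e, b), a), pair(s(e), pair(e, b)), a)), m(pair(a, a), pair(s(e), pair(e, b)), e)), m(pair(pair(s(e), pair(e, b)), a), pair(s(e), pair(e, b)), a), s(a)), b)   [R7 at 1.1]
2. m(pair(pair(e, s(e)), a), m(pair(pair(s(e), m(pair(pair(e, b), a), pair(s(e), pair(e, b)), a)), m(pair(a, a), pair(s(e), pair(e, b)), e)), m(pair(pair(s(e), pair(e, b)), a), pair(s(e), pair(e, b)), a), s(a)), b)  →  m(pair(pair(e, s(e)), a), m(pair(pair(s(e), pair(e, b)), m(pair(a, a), pair(s(e), pair(e, b)), e)), m(pair(pair(s(e), pair(e, b)), a), pair(s(e), pair(e, b)), a), s(a)), b)   [R7 at 2.1.1.2]
3. m(pair(pair(e, s(e)), a), m(pair(pair(s(e), pair(e, b)), m(pair(a, a), pair(s(e), pair(e, b)), e)), m(pair(pair(s(e), pair(e, b)), a), pair(s(e), pair(e, b)), a), s(a)), b)  →  m(pair(pair(e, s(e)), a), m(pair(pair(s(e), pair(e, b)), a), m(pair(pair(s(e), pair(e, b)), a), pair(s(e), pair(e, b)), a), s(a)), b)   [R7 at 2.1.2]
4. m(pair(pair(e, s(e)), a), m(pair(pair(s(e), pair(e, b)), a), m(pair(pair(s(e), pair(e, b)), a), pair(s(e), pair(e, b)), a), s(a)), b)  →  m(pair(pair(e, s(e)), a), m(pair(pair(s(e), pair(e, b)), a), pair(s(e), pair(e, b)), s(a)), b)   [R7 at 2.2]
5. m(pair(pair(e, s(e)), a), m(pair(pair(s(e), pair(e, b)), a), pair(s(e), pair(e, b)), s(a)), b)  →  m(pair(pair(e, s(e)), a), pair(s(e), pair(e, b)), b)   [R7 at 2]
6. m(pair(pair(e, s(e)), a), pair(s(e), pair(e, b)), b)  →  pair(e, s(e))   [R7 at ε]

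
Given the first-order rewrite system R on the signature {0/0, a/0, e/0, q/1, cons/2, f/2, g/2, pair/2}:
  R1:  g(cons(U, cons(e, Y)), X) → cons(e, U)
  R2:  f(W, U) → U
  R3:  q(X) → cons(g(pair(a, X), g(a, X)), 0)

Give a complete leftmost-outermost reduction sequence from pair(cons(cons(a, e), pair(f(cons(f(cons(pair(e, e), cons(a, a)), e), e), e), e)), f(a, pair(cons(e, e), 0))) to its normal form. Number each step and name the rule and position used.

pair(cons(cons(a, e), pair(e, e)), pair(cons(e, e), 0))

1. pair(cons(cons(a, e), pair(f(cons(f(cons(pair(e, e), cons(a, a)), e), e), e), e)), f(a, pair(cons(e, e), 0)))  →  pair(cons(cons(a, e), pair(e, e)), f(a, pair(cons(e, e), 0)))   [R2 at 1.2.1]
2. pair(cons(cons(a, e), pair(e, e)), f(a, pair(cons(e, e), 0)))  →  pair(cons(cons(a, e), pair(e, e)), pair(cons(e, e), 0))   [R2 at 2]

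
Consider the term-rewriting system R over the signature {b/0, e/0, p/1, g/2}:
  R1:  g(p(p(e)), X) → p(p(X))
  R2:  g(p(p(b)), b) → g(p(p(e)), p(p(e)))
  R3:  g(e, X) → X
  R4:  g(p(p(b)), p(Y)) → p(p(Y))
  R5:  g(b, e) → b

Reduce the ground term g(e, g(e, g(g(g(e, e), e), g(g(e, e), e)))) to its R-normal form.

e

1. g(e, g(e, g(g(g(e, e), e), g(g(e, e), e))))  →  g(e, g(g(g(e, e), e), g(g(e, e), e)))   [R3 at ε]
2. g(e, g(g(g(e, e), e), g(g(e, e), e)))  →  g(g(g(e, e), e), g(g(e, e), e))   [R3 at ε]
3. g(g(g(e, e), e), g(g(e, e), e))  →  g(g(e, e), g(g(e, e), e))   [R3 at 1.1]
4. g(g(e, e), g(g(e, e), e))  →  g(e, g(g(e, e), e))   [R3 at 1]
5. g(e, g(g(e, e), e))  →  g(g(e, e), e)   [R3 at ε]
6. g(g(e, e), e)  →  g(e, e)   [R3 at 1]
7. g(e, e)  →  e   [R3 at ε]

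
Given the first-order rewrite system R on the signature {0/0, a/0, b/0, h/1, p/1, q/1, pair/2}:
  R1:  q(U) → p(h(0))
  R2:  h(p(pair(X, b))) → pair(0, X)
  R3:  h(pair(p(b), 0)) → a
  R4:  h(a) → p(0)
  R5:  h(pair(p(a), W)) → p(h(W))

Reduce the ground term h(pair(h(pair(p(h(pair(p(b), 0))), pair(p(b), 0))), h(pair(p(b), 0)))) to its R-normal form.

1. h(pair(h(pair(p(h(pair(p(b), 0))), pair(p(b), 0))), h(pair(p(b), 0))))  →  h(pair(h(pair(p(a), pair(p(b), 0))), h(pair(p(b), 0))))   [R3 at 1.1.1.1.1]
2. h(pair(h(pair(p(a), pair(p(b), 0))), h(pair(p(b), 0))))  →  h(pair(p(h(pair(p(b), 0))), h(pair(p(b), 0))))   [R5 at 1.1]
3. h(pair(p(h(pair(p(b), 0))), h(pair(p(b), 0))))  →  h(pair(p(a), h(pair(p(b), 0))))   [R3 at 1.1.1]
4. h(pair(p(a), h(pair(p(b), 0))))  →  p(h(h(pair(p(b), 0))))   [R5 at ε]
5. p(h(h(pair(p(b), 0))))  →  p(h(a))   [R3 at 1.1]
6. p(h(a))  →  p(p(0))   [R4 at 1]

p(p(0))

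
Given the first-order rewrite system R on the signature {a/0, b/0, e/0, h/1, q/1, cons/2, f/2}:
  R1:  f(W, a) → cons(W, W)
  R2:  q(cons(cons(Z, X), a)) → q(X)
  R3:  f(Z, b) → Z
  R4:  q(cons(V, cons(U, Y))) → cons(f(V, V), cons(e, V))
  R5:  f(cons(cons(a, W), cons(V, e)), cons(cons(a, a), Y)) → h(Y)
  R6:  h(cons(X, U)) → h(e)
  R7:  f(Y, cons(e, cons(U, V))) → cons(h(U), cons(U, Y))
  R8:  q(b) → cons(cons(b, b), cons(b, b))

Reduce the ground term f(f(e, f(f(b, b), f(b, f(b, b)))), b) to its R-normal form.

1. f(f(e, f(f(b, b), f(b, f(b, b)))), b)  →  f(e, f(f(b, b), f(b, f(b, b))))   [R3 at ε]
2. f(e, f(f(b, b), f(b, f(b, b))))  →  f(e, f(b, f(b, f(b, b))))   [R3 at 2.1]
3. f(e, f(b, f(b, f(b, b))))  →  f(e, f(b, f(b, b)))   [R3 at 2.2.2]
4. f(e, f(b, f(b, b)))  →  f(e, f(b, b))   [R3 at 2.2]
5. f(e, f(b, b))  →  f(e, b)   [R3 at 2]
6. f(e, b)  →  e   [R3 at ε]

e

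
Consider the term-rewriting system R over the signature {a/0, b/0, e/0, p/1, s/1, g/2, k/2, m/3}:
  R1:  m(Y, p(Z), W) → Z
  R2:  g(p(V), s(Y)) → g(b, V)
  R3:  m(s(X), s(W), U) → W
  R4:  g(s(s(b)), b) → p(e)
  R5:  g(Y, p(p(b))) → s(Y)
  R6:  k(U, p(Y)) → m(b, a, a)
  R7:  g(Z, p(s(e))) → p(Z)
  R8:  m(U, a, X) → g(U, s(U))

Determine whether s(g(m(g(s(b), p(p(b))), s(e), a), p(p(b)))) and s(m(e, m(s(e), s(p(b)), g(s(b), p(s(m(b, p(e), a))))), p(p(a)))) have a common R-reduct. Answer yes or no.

no — NF(t₁) = s(s(e)), NF(t₂) = s(b)

Reduce t₁ = s(g(m(g(s(b), p(p(b))), s(e), a), p(p(b)))):
1. s(g(m(g(s(b), p(p(b))), s(e), a), p(p(b))))  →  s(s(m(g(s(b), p(p(b))), s(e), a)))   [R5 at 1]
2. s(s(m(g(s(b), p(p(b))), s(e), a)))  →  s(s(m(s(s(b)), s(e), a)))   [R5 at 1.1.1]
3. s(s(m(s(s(b)), s(e), a)))  →  s(s(e))   [R3 at 1.1]

Reduce t₂ = s(m(e, m(s(e), s(p(b)), g(s(b), p(s(m(b, p(e), a))))), p(p(a)))):
1. s(m(e, m(s(e), s(p(b)), g(s(b), p(s(m(b, p(e), a))))), p(p(a))))  →  s(m(e, p(b), p(p(a))))   [R3 at 1.2]
2. s(m(e, p(b), p(p(a))))  →  s(b)   [R1 at 1]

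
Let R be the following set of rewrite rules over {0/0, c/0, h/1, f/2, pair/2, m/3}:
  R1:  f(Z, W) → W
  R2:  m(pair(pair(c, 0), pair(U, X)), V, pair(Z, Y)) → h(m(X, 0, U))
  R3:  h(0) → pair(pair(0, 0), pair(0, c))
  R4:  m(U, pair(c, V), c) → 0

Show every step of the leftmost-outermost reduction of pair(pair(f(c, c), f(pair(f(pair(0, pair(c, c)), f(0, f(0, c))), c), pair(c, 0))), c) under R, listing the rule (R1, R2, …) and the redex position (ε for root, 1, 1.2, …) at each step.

1. pair(pair(f(c, c), f(pair(f(pair(0, pair(c, c)), f(0, f(0, c))), c), pair(c, 0))), c)  →  pair(pair(c, f(pair(f(pair(0, pair(c, c)), f(0, f(0, c))), c), pair(c, 0))), c)   [R1 at 1.1]
2. pair(pair(c, f(pair(f(pair(0, pair(c, c)), f(0, f(0, c))), c), pair(c, 0))), c)  →  pair(pair(c, pair(c, 0)), c)   [R1 at 1.2]

pair(pair(c, pair(c, 0)), c)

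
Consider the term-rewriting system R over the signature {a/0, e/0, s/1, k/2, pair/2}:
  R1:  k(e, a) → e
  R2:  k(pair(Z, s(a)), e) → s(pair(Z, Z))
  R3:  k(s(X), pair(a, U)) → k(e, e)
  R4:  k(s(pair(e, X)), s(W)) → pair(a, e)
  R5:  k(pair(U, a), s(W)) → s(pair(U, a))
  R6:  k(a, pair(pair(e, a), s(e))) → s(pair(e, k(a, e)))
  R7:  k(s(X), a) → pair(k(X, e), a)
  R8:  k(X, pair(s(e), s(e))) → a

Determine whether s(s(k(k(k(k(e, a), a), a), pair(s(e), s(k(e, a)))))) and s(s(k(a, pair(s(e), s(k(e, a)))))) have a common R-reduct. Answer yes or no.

yes — NF(t₁) = s(s(a)), NF(t₂) = s(s(a))

Reduce t₁ = s(s(k(k(k(k(e, a), a), a), pair(s(e), s(k(e, a)))))):
1. s(s(k(k(k(k(e, a), a), a), pair(s(e), s(k(e, a))))))  →  s(s(k(k(k(e, a), a), pair(s(e), s(k(e, a))))))   [R1 at 1.1.1.1.1]
2. s(s(k(k(k(e, a), a), pair(s(e), s(k(e, a))))))  →  s(s(k(k(e, a), pair(s(e), s(k(e, a))))))   [R1 at 1.1.1.1]
3. s(s(k(k(e, a), pair(s(e), s(k(e, a))))))  →  s(s(k(e, pair(s(e), s(k(e, a))))))   [R1 at 1.1.1]
4. s(s(k(e, pair(s(e), s(k(e, a))))))  →  s(s(k(e, pair(s(e), s(e)))))   [R1 at 1.1.2.2.1]
5. s(s(k(e, pair(s(e), s(e)))))  →  s(s(a))   [R8 at 1.1]

Reduce t₂ = s(s(k(a, pair(s(e), s(k(e, a)))))):
1. s(s(k(a, pair(s(e), s(k(e, a))))))  →  s(s(k(a, pair(s(e), s(e)))))   [R1 at 1.1.2.2.1]
2. s(s(k(a, pair(s(e), s(e)))))  →  s(s(a))   [R8 at 1.1]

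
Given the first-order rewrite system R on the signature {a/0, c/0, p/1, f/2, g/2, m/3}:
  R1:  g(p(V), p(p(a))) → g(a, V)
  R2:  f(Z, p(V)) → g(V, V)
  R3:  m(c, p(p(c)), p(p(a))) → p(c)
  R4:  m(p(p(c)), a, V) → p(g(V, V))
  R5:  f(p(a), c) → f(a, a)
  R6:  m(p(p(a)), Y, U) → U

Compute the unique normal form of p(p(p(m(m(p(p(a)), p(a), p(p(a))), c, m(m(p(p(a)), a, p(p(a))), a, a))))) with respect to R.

p(p(p(a)))

1. p(p(p(m(m(p(p(a)), p(a), p(p(a))), c, m(m(p(p(a)), a, p(p(a))), a, a)))))  →  p(p(p(m(p(p(a)), c, m(m(p(p(a)), a, p(p(a))), a, a)))))   [R6 at 1.1.1.1]
2. p(p(p(m(p(p(a)), c, m(m(p(p(a)), a, p(p(a))), a, a)))))  →  p(p(p(m(m(p(p(a)), a, p(p(a))), a, a))))   [R6 at 1.1.1]
3. p(p(p(m(m(p(p(a)), a, p(p(a))), a, a))))  →  p(p(p(m(p(p(a)), a, a))))   [R6 at 1.1.1.1]
4. p(p(p(m(p(p(a)), a, a))))  →  p(p(p(a)))   [R6 at 1.1.1]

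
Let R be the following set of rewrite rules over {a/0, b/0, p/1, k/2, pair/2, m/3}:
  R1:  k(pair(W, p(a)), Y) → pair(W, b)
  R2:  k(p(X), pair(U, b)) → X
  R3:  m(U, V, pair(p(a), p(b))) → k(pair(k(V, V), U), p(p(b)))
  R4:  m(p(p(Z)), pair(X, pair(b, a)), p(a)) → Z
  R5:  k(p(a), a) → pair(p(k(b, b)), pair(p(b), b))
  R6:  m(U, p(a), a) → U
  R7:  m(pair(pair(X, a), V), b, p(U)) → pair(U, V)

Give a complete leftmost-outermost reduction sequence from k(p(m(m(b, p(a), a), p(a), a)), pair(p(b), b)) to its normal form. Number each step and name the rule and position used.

b

1. k(p(m(m(b, p(a), a), p(a), a)), pair(p(b), b))  →  m(m(b, p(a), a), p(a), a)   [R2 at ε]
2. m(m(b, p(a), a), p(a), a)  →  m(b, p(a), a)   [R6 at ε]
3. m(b, p(a), a)  →  b   [R6 at ε]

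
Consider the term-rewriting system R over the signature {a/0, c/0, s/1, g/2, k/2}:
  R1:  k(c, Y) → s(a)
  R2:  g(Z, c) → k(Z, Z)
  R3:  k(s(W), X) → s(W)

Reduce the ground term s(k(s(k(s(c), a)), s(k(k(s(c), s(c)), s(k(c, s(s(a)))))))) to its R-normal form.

1. s(k(s(k(s(c), a)), s(k(k(s(c), s(c)), s(k(c, s(s(a))))))))  →  s(s(k(s(c), a)))   [R3 at 1]
2. s(s(k(s(c), a)))  →  s(s(s(c)))   [R3 at 1.1]

s(s(s(c)))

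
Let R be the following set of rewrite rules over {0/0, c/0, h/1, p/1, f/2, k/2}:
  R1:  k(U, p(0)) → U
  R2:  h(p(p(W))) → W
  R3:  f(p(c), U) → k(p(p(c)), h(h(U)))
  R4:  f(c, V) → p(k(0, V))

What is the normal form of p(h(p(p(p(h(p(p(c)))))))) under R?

p(p(c))

1. p(h(p(p(p(h(p(p(c))))))))  →  p(p(h(p(p(c)))))   [R2 at 1]
2. p(p(h(p(p(c)))))  →  p(p(c))   [R2 at 1.1]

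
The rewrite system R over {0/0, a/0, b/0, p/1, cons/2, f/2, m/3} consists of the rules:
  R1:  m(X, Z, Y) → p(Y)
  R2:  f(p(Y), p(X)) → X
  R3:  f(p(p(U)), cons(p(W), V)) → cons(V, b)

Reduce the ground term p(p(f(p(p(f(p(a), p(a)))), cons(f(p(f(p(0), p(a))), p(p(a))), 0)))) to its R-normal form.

p(p(cons(0, b)))

1. p(p(f(p(p(f(p(a), p(a)))), cons(f(p(f(p(0), p(a))), p(p(a))), 0))))  →  p(p(f(p(p(a)), cons(f(p(f(p(0), p(a))), p(p(a))), 0))))   [R2 at 1.1.1.1.1]
2. p(p(f(p(p(a)), cons(f(p(f(p(0), p(a))), p(p(a))), 0))))  →  p(p(f(p(p(a)), cons(p(a), 0))))   [R2 at 1.1.2.1]
3. p(p(f(p(p(a)), cons(p(a), 0))))  →  p(p(cons(0, b)))   [R3 at 1.1]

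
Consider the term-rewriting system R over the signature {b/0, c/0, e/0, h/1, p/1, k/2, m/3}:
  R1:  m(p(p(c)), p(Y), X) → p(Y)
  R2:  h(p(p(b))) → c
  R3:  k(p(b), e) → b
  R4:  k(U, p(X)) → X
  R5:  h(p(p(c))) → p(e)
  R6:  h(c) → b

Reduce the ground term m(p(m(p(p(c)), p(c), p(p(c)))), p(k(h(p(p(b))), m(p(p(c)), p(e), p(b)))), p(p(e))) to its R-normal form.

1. m(p(m(p(p(c)), p(c), p(p(c)))), p(k(h(p(p(b))), m(p(p(c)), p(e), p(b)))), p(p(e)))  →  m(p(p(c)), p(k(h(p(p(b))), m(p(p(c)), p(e), p(b)))), p(p(e)))   [R1 at 1.1]
2. m(p(p(c)), p(k(h(p(p(b))), m(p(p(c)), p(e), p(b)))), p(p(e)))  →  p(k(h(p(p(b))), m(p(p(c)), p(e), p(b))))   [R1 at ε]
3. p(k(h(p(p(b))), m(p(p(c)), p(e), p(b))))  →  p(k(c, m(p(p(c)), p(e), p(b))))   [R2 at 1.1]
4. p(k(c, m(p(p(c)), p(e), p(b))))  →  p(k(c, p(e)))   [R1 at 1.2]
5. p(k(c, p(e)))  →  p(e)   [R4 at 1]

p(e)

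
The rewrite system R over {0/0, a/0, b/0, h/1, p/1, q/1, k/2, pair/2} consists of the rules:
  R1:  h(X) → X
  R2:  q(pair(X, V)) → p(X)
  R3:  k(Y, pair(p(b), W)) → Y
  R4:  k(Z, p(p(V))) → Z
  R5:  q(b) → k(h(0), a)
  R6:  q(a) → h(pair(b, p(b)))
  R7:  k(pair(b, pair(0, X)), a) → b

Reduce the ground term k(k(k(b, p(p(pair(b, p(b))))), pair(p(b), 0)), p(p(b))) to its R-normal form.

b

1. k(k(k(b, p(p(pair(b, p(b))))), pair(p(b), 0)), p(p(b)))  →  k(k(b, p(p(pair(b, p(b))))), pair(p(b), 0))   [R4 at ε]
2. k(k(b, p(p(pair(b, p(b))))), pair(p(b), 0))  →  k(b, p(p(pair(b, p(b)))))   [R3 at ε]
3. k(b, p(p(pair(b, p(b)))))  →  b   [R4 at ε]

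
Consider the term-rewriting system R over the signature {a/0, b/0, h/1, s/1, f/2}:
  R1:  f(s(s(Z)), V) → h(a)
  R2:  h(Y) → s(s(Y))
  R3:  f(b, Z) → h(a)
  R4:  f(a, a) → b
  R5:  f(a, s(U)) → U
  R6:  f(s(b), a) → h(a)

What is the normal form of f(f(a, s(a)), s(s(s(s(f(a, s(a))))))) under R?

1. f(f(a, s(a)), s(s(s(s(f(a, s(a)))))))  →  f(a, s(s(s(s(f(a, s(a)))))))   [R5 at 1]
2. f(a, s(s(s(s(f(a, s(a)))))))  →  s(s(s(f(a, s(a)))))   [R5 at ε]
3. s(s(s(f(a, s(a)))))  →  s(s(s(a)))   [R5 at 1.1.1]

s(s(s(a)))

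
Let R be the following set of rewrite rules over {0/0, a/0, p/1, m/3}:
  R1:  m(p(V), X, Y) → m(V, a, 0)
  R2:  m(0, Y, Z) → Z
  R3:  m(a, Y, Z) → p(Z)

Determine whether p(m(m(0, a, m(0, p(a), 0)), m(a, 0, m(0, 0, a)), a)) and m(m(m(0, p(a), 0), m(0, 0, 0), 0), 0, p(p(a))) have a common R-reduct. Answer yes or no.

no — NF(t₁) = p(a), NF(t₂) = p(p(a))

Reduce t₁ = p(m(m(0, a, m(0, p(a), 0)), m(a, 0, m(0, 0, a)), a)):
1. p(m(m(0, a, m(0, p(a), 0)), m(a, 0, m(0, 0, a)), a))  →  p(m(m(0, p(a), 0), m(a, 0, m(0, 0, a)), a))   [R2 at 1.1]
2. p(m(m(0, p(a), 0), m(a, 0, m(0, 0, a)), a))  →  p(m(0, m(a, 0, m(0, 0, a)), a))   [R2 at 1.1]
3. p(m(0, m(a, 0, m(0, 0, a)), a))  →  p(a)   [R2 at 1]

Reduce t₂ = m(m(m(0, p(a), 0), m(0, 0, 0), 0), 0, p(p(a))):
1. m(m(m(0, p(a), 0), m(0, 0, 0), 0), 0, p(p(a)))  →  m(m(0, m(0, 0, 0), 0), 0, p(p(a)))   [R2 at 1.1]
2. m(m(0, m(0, 0, 0), 0), 0, p(p(a)))  →  m(0, 0, p(p(a)))   [R2 at 1]
3. m(0, 0, p(p(a)))  →  p(p(a))   [R2 at ε]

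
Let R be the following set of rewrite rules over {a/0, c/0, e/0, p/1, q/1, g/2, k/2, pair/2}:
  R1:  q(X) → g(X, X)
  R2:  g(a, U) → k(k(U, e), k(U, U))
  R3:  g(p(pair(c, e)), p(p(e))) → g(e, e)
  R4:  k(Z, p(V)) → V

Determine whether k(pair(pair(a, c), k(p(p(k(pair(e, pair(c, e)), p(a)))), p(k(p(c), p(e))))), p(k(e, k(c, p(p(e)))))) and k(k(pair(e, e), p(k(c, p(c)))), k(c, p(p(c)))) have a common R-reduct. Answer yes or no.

no — NF(t₁) = e, NF(t₂) = c

Reduce t₁ = k(pair(pair(a, c), k(p(p(k(pair(e, pair(c, e)), p(a)))), p(k(p(c), p(e))))), p(k(e, k(c, p(p(e)))))):
1. k(pair(pair(a, c), k(p(p(k(pair(e, pair(c, e)), p(a)))), p(k(p(c), p(e))))), p(k(e, k(c, p(p(e))))))  →  k(e, k(c, p(p(e))))   [R4 at ε]
2. k(e, k(c, p(p(e))))  →  k(e, p(e))   [R4 at 2]
3. k(e, p(e))  →  e   [R4 at ε]

Reduce t₂ = k(k(pair(e, e), p(k(c, p(c)))), k(c, p(p(c)))):
1. k(k(pair(e, e), p(k(c, p(c)))), k(c, p(p(c))))  →  k(k(c, p(c)), k(c, p(p(c))))   [R4 at 1]
2. k(k(c, p(c)), k(c, p(p(c))))  →  k(c, k(c, p(p(c))))   [R4 at 1]
3. k(c, k(c, p(p(c))))  →  k(c, p(c))   [R4 at 2]
4. k(c, p(c))  →  c   [R4 at ε]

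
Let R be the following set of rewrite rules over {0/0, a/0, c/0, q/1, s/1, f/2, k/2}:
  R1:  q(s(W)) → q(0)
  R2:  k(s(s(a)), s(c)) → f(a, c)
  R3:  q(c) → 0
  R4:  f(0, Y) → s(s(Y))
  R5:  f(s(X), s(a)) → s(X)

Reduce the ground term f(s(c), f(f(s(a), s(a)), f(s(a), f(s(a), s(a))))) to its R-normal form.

1. f(s(c), f(f(s(a), s(a)), f(s(a), f(s(a), s(a)))))  →  f(s(c), f(s(a), f(s(a), f(s(a), s(a)))))   [R5 at 2.1]
2. f(s(c), f(s(a), f(s(a), f(s(a), s(a)))))  →  f(s(c), f(s(a), f(s(a), s(a))))   [R5 at 2.2.2]
3. f(s(c), f(s(a), f(s(a), s(a))))  →  f(s(c), f(s(a), s(a)))   [R5 at 2.2]
4. f(s(c), f(s(a), s(a)))  →  f(s(c), s(a))   [R5 at 2]
5. f(s(c), s(a))  →  s(c)   [R5 at ε]

s(c)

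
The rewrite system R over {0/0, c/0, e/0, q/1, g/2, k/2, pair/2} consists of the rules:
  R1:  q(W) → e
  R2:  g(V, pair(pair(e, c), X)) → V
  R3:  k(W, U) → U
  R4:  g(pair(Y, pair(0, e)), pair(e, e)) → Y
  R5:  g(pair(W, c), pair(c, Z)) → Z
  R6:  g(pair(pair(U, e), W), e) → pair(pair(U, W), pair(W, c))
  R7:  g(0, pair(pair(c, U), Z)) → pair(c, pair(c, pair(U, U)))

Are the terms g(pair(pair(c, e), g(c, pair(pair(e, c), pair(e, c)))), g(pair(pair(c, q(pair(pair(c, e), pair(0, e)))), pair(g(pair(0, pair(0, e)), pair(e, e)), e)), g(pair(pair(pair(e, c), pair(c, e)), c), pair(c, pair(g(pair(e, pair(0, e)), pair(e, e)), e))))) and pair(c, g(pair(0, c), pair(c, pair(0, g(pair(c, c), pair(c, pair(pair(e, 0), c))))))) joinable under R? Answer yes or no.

no — NF(t₁) = e, NF(t₂) = pair(c, pair(0, pair(pair(e, 0), c)))

Reduce t₁ = g(pair(pair(c, e), g(c, pair(pair(e, c), pair(e, c)))), g(pair(pair(c, q(pair(pair(c, e), pair(0, e)))), pair(g(pair(0, pair(0, e)), pair(e, e)), e)), g(pair(pair(pair(e, c), pair(c, e)), c), pair(c, pair(g(pair(e, pair(0, e)), pair(e, e)), e))))):
1. g(pair(pair(c, e), g(c, pair(pair(e, c), pair(e, c)))), g(pair(pair(c, q(pair(pair(c, e), pair(0, e)))), pair(g(pair(0, pair(0, e)), pair(e, e)), e)), g(pair(pair(pair(e, c), pair(c, e)), c), pair(c, pair(g(pair(e, pair(0, e)), pair(e, e)), e)))))  →  g(pair(pair(c, e), c), g(pair(pair(c, q(pair(pair(c, e), pair(0, e)))), pair(g(pair(0, pair(0, e)), pair(e, e)), e)), g(pair(pair(pair(e, c), pair(c, e)), c), pair(c, pair(g(pair(e, pair(0, e)), pair(e, e)), e)))))   [R2 at 1.2]
2. g(pair(pair(c, e), c), g(pair(pair(c, q(pair(pair(c, e), pair(0, e)))), pair(g(pair(0, pair(0, e)), pair(e, e)), e)), g(pair(pair(pair(e, c), pair(c, e)), c), pair(c, pair(g(pair(e, pair(0, e)), pair(e, e)), e)))))  →  g(pair(pair(c, e), c), g(pair(pair(c, e), pair(g(pair(0, pair(0, e)), pair(e, e)), e)), g(pair(pair(pair(e, c), pair(c, e)), c), pair(c, pair(g(pair(e, pair(0, e)), pair(e, e)), e)))))   [R1 at 2.1.1.2]
3. g(pair(pair(c, e), c), g(pair(pair(c, e), pair(g(pair(0, pair(0, e)), pair(e, e)), e)), g(pair(pair(pair(e, c), pair(c, e)), c), pair(c, pair(g(pair(e, pair(0, e)), pair(e, e)), e)))))  →  g(pair(pair(c, e), c), g(pair(pair(c, e), pair(0, e)), g(pair(pair(pair(e, c), pair(c, e)), c), pair(c, pair(g(pair(e, pair(0, e)), pair(e, e)), e)))))   [R4 at 2.1.2.1]
4. g(pair(pair(c, e), c), g(pair(pair(c, e), pair(0, e)), g(pair(pair(pair(e, c), pair(c, e)), c), pair(c, pair(g(pair(e, pair(0, e)), pair(e, e)), e)))))  →  g(pair(pair(c, e), c), g(pair(pair(c, e), pair(0, e)), pair(g(pair(e, pair(0, e)), pair(e, e)), e)))   [R5 at 2.2]
5. g(pair(pair(c, e), c), g(pair(pair(c, e), pair(0, e)), pair(g(pair(e, pair(0, e)), pair(e, e)), e)))  →  g(pair(pair(c, e), c), g(pair(pair(c, e), pair(0, e)), pair(e, e)))   [R4 at 2.2.1]
6. g(pair(pair(c, e), c), g(pair(pair(c, e), pair(0, e)), pair(e, e)))  →  g(pair(pair(c, e), c), pair(c, e))   [R4 at 2]
7. g(pair(pair(c, e), c), pair(c, e))  →  e   [R5 at ε]

Reduce t₂ = pair(c, g(pair(0, c), pair(c, pair(0, g(pair(c, c), pair(c, pair(pair(e, 0), c))))))):
1. pair(c, g(pair(0, c), pair(c, pair(0, g(pair(c, c), pair(c, pair(pair(e, 0), c)))))))  →  pair(c, pair(0, g(pair(c, c), pair(c, pair(pair(e, 0), c)))))   [R5 at 2]
2. pair(c, pair(0, g(pair(c, c), pair(c, pair(pair(e, 0), c)))))  →  pair(c, pair(0, pair(pair(e, 0), c)))   [R5 at 2.2]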